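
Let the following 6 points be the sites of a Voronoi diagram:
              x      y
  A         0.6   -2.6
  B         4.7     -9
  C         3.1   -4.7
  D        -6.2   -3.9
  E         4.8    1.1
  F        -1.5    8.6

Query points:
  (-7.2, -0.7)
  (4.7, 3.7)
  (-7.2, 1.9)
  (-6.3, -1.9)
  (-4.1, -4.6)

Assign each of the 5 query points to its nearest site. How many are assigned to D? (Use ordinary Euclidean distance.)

(-7.2, -0.7) — d² to each: A:64.45, B:210.5, C:122.09, D:11.24, E:147.24, F:118.98 → nearest is D
(4.7, 3.7) — d² to each: A:56.5, B:161.29, C:73.12, D:176.57, E:6.77, F:62.45 → nearest is E
(-7.2, 1.9) — d² to each: A:81.09, B:260.42, C:149.65, D:34.64, E:144.64, F:77.38 → nearest is D
(-6.3, -1.9) — d² to each: A:48.1, B:171.41, C:96.2, D:4.01, E:132.21, F:133.29 → nearest is D
(-4.1, -4.6) — d² to each: A:26.09, B:96.8, C:51.85, D:4.9, E:111.7, F:181 → nearest is D
4 of the 5 points have D as nearest.

4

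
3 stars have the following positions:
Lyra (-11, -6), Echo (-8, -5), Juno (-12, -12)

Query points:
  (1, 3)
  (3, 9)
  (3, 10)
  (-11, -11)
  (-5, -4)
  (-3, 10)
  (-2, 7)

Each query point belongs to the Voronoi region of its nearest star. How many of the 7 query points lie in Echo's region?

6

(1, 3) — d² to each: Lyra:225, Echo:145, Juno:394 → nearest is Echo
(3, 9) — d² to each: Lyra:421, Echo:317, Juno:666 → nearest is Echo
(3, 10) — d² to each: Lyra:452, Echo:346, Juno:709 → nearest is Echo
(-11, -11) — d² to each: Lyra:25, Echo:45, Juno:2 → nearest is Juno
(-5, -4) — d² to each: Lyra:40, Echo:10, Juno:113 → nearest is Echo
(-3, 10) — d² to each: Lyra:320, Echo:250, Juno:565 → nearest is Echo
(-2, 7) — d² to each: Lyra:250, Echo:180, Juno:461 → nearest is Echo
6 of the 7 points have Echo as nearest.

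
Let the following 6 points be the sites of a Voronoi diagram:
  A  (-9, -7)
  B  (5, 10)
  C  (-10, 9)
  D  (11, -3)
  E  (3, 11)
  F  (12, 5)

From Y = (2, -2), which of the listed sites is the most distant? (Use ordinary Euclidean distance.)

Since √ is increasing, it suffices to compare squared distances:
|YA|² = (2−(-9))² + (-2−(-7))² = 121 + 25 = 146
|YB|² = (2−5)² + (-2−10)² = 9 + 144 = 153
|YC|² = (2−(-10))² + (-2−9)² = 144 + 121 = 265
|YD|² = (2−11)² + (-2−(-3))² = 81 + 1 = 82
|YE|² = (2−3)² + (-2−11)² = 1 + 169 = 170
|YF|² = (2−12)² + (-2−5)² = 100 + 49 = 149
The largest is to C.

C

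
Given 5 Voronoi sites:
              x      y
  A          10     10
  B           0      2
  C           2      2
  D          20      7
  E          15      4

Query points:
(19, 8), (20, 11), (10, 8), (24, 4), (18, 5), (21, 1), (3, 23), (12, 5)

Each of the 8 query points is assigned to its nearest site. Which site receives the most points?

D

(19, 8) — d² to each: A:85, B:397, C:325, D:2, E:32 → nearest is D
(20, 11) — d² to each: A:101, B:481, C:405, D:16, E:74 → nearest is D
(10, 8) — d² to each: A:4, B:136, C:100, D:101, E:41 → nearest is A
(24, 4) — d² to each: A:232, B:580, C:488, D:25, E:81 → nearest is D
(18, 5) — d² to each: A:89, B:333, C:265, D:8, E:10 → nearest is D
(21, 1) — d² to each: A:202, B:442, C:362, D:37, E:45 → nearest is D
(3, 23) — d² to each: A:218, B:450, C:442, D:545, E:505 → nearest is A
(12, 5) — d² to each: A:29, B:153, C:109, D:68, E:10 → nearest is E
Tally — A:2, D:5, E:1. D captures the most (5).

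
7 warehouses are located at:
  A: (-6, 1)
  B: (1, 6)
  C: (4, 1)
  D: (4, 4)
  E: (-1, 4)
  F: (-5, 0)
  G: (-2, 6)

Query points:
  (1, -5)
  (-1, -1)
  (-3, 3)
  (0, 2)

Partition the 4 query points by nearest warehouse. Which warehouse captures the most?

(1, -5) — d² to each: A:85, B:121, C:45, D:90, E:85, F:61, G:130 → nearest is C
(-1, -1) — d² to each: A:29, B:53, C:29, D:50, E:25, F:17, G:50 → nearest is F
(-3, 3) — d² to each: A:13, B:25, C:53, D:50, E:5, F:13, G:10 → nearest is E
(0, 2) — d² to each: A:37, B:17, C:17, D:20, E:5, F:29, G:20 → nearest is E
Tally — C:1, E:2, F:1. E captures the most (2).

E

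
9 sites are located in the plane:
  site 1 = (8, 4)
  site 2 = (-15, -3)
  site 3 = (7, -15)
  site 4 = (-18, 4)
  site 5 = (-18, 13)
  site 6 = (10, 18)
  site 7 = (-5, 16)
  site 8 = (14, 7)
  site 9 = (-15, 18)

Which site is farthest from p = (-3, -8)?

Squared Euclidean distances:
d²(p, site 1) = 121 + 144 = 265
d²(p, site 2) = 144 + 25 = 169
d²(p, site 3) = 100 + 49 = 149
d²(p, site 4) = 225 + 144 = 369
d²(p, site 5) = 225 + 441 = 666
d²(p, site 6) = 169 + 676 = 845
d²(p, site 7) = 4 + 576 = 580
d²(p, site 8) = 289 + 225 = 514
d²(p, site 9) = 144 + 676 = 820
The largest is to site 6.

site 6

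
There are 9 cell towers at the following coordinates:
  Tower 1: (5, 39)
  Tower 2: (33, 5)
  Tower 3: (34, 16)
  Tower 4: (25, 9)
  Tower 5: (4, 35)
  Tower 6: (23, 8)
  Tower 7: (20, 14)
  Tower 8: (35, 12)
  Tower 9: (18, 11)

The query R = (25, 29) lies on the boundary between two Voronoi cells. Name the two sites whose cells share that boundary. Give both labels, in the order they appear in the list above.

Squared distances from R to each site:
d²(R, Tower 1) = 400 + 100 = 500
d²(R, Tower 2) = 64 + 576 = 640
d²(R, Tower 3) = 81 + 169 = 250
d²(R, Tower 4) = 0 + 400 = 400
d²(R, Tower 5) = 441 + 36 = 477
d²(R, Tower 6) = 4 + 441 = 445
d²(R, Tower 7) = 25 + 225 = 250
d²(R, Tower 8) = 100 + 289 = 389
d²(R, Tower 9) = 49 + 324 = 373
R is equidistant from Tower 3 and Tower 7 (both at squared distance 250), and every other site is strictly farther — so R lies on the Tower 3–Tower 7 Voronoi edge.

Tower 3 and Tower 7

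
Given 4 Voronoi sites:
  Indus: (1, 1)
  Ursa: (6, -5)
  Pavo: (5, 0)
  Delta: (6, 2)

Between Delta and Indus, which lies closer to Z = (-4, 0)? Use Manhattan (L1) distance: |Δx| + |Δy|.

Indus

d(Z, Delta) = |-4−6| + |0−2| = 10 + 2 = 12
d(Z, Indus) = |-4−1| + |0−1| = 5 + 1 = 6
12 > 6, so Indus is closer.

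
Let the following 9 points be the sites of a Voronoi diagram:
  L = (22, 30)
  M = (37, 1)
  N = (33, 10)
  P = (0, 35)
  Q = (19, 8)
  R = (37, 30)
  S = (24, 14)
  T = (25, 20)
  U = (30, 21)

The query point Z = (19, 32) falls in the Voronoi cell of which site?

L

Compare squared distances (the ordering matches that of the actual distances):
|ZL|² = (19−22)² + (32−30)² = 9 + 4 = 13
|ZM|² = (19−37)² + (32−1)² = 324 + 961 = 1285
|ZN|² = (19−33)² + (32−10)² = 196 + 484 = 680
|ZP|² = (19−0)² + (32−35)² = 361 + 9 = 370
|ZQ|² = (19−19)² + (32−8)² = 0 + 576 = 576
|ZR|² = (19−37)² + (32−30)² = 324 + 4 = 328
|ZS|² = (19−24)² + (32−14)² = 25 + 324 = 349
|ZT|² = (19−25)² + (32−20)² = 36 + 144 = 180
|ZU|² = (19−30)² + (32−21)² = 121 + 121 = 242
L is nearest.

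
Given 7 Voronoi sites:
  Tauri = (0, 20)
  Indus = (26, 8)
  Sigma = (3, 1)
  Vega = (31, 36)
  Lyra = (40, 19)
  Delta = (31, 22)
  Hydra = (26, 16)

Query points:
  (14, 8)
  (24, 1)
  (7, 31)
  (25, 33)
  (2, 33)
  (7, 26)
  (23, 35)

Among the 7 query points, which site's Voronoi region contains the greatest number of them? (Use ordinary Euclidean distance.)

(14, 8) — d² to each: Tauri:340, Indus:144, Sigma:170, Vega:1073, Lyra:797, Delta:485, Hydra:208 → nearest is Indus
(24, 1) — d² to each: Tauri:937, Indus:53, Sigma:441, Vega:1274, Lyra:580, Delta:490, Hydra:229 → nearest is Indus
(7, 31) — d² to each: Tauri:170, Indus:890, Sigma:916, Vega:601, Lyra:1233, Delta:657, Hydra:586 → nearest is Tauri
(25, 33) — d² to each: Tauri:794, Indus:626, Sigma:1508, Vega:45, Lyra:421, Delta:157, Hydra:290 → nearest is Vega
(2, 33) — d² to each: Tauri:173, Indus:1201, Sigma:1025, Vega:850, Lyra:1640, Delta:962, Hydra:865 → nearest is Tauri
(7, 26) — d² to each: Tauri:85, Indus:685, Sigma:641, Vega:676, Lyra:1138, Delta:592, Hydra:461 → nearest is Tauri
(23, 35) — d² to each: Tauri:754, Indus:738, Sigma:1556, Vega:65, Lyra:545, Delta:233, Hydra:370 → nearest is Vega
Tally — Tauri:3, Indus:2, Vega:2. Tauri captures the most (3).

Tauri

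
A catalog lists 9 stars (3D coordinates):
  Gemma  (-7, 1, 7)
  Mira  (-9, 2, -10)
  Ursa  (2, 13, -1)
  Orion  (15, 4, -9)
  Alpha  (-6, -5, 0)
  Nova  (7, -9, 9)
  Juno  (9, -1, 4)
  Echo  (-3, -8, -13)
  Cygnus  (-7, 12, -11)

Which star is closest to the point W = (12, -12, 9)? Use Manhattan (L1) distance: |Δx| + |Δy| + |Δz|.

Nova

d(W, Gemma) = |12−(-7)| + |-12−1| + |9−7| = 19 + 13 + 2 = 34
d(W, Mira) = |12−(-9)| + |-12−2| + |9−(-10)| = 21 + 14 + 19 = 54
d(W, Ursa) = |12−2| + |-12−13| + |9−(-1)| = 10 + 25 + 10 = 45
d(W, Orion) = |12−15| + |-12−4| + |9−(-9)| = 3 + 16 + 18 = 37
d(W, Alpha) = |12−(-6)| + |-12−(-5)| + |9−0| = 18 + 7 + 9 = 34
d(W, Nova) = |12−7| + |-12−(-9)| + |9−9| = 5 + 3 + 0 = 8
d(W, Juno) = |12−9| + |-12−(-1)| + |9−4| = 3 + 11 + 5 = 19
d(W, Echo) = |12−(-3)| + |-12−(-8)| + |9−(-13)| = 15 + 4 + 22 = 41
d(W, Cygnus) = |12−(-7)| + |-12−12| + |9−(-11)| = 19 + 24 + 20 = 63
Nova is nearest.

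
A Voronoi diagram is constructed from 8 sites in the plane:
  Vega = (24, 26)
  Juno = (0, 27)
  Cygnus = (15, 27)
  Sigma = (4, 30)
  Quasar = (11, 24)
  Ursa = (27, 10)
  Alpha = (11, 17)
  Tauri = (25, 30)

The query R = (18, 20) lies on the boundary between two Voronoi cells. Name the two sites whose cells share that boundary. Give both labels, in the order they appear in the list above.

Cygnus and Alpha

Squared distances from R to each site:
d²(R, Vega) = (18−24)² + (20−26)² = 36 + 36 = 72
d²(R, Juno) = (18−0)² + (20−27)² = 324 + 49 = 373
d²(R, Cygnus) = (18−15)² + (20−27)² = 9 + 49 = 58
d²(R, Sigma) = (18−4)² + (20−30)² = 196 + 100 = 296
d²(R, Quasar) = (18−11)² + (20−24)² = 49 + 16 = 65
d²(R, Ursa) = (18−27)² + (20−10)² = 81 + 100 = 181
d²(R, Alpha) = (18−11)² + (20−17)² = 49 + 9 = 58
d²(R, Tauri) = (18−25)² + (20−30)² = 49 + 100 = 149
R is equidistant from Cygnus and Alpha (both at squared distance 58), and every other site is strictly farther — so R lies on the Cygnus–Alpha Voronoi edge.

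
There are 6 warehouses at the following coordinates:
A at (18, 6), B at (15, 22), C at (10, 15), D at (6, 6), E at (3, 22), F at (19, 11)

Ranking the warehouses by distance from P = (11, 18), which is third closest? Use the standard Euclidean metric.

Squared Euclidean distances:
|PA|² = (11−18)² + (18−6)² = 49 + 144 = 193
|PB|² = (11−15)² + (18−22)² = 16 + 16 = 32
|PC|² = (11−10)² + (18−15)² = 1 + 9 = 10
|PD|² = (11−6)² + (18−6)² = 25 + 144 = 169
|PE|² = (11−3)² + (18−22)² = 64 + 16 = 80
|PF|² = (11−19)² + (18−11)² = 64 + 49 = 113
Sorted ascending: C, B, E, F, … — the third-nearest is E.

E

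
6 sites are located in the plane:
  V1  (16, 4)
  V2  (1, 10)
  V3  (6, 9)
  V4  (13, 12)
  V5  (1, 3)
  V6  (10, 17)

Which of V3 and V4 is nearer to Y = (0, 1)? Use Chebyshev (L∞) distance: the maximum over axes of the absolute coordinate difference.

V3

d(Y,V3) = max(6, 8) = 8
d(Y,V4) = max(13, 11) = 13
8 < 13, so V3 is closer.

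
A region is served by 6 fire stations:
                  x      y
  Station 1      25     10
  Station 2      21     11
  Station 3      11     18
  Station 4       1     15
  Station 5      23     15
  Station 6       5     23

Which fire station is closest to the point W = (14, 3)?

Station 2

Compare squared distances (the ordering matches that of the actual distances):
d²(W, Station 1) = (14−25)² + (3−10)² = 121 + 49 = 170
d²(W, Station 2) = (14−21)² + (3−11)² = 49 + 64 = 113
d²(W, Station 3) = (14−11)² + (3−18)² = 9 + 225 = 234
d²(W, Station 4) = (14−1)² + (3−15)² = 169 + 144 = 313
d²(W, Station 5) = (14−23)² + (3−15)² = 81 + 144 = 225
d²(W, Station 6) = (14−5)² + (3−23)² = 81 + 400 = 481
The smallest is to Station 2, so W lies in the Voronoi region of Station 2.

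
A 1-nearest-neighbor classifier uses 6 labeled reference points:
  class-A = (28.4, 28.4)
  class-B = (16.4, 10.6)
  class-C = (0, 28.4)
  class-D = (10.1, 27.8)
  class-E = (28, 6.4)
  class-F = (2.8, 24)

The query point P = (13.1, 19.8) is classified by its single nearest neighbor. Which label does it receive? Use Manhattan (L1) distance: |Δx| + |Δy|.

d(P, class-A) = |13.1−28.4| + |19.8−28.4| = 15.3 + 8.6 = 23.9
d(P, class-B) = |13.1−16.4| + |19.8−10.6| = 3.3 + 9.2 = 12.5
d(P, class-C) = |13.1−0| + |19.8−28.4| = 13.1 + 8.6 = 21.7
d(P, class-D) = |13.1−10.1| + |19.8−27.8| = 3 + 8 = 11
d(P, class-E) = |13.1−28| + |19.8−6.4| = 14.9 + 13.4 = 28.3
d(P, class-F) = |13.1−2.8| + |19.8−24| = 10.3 + 4.2 = 14.5
The smallest is to class-D, so P lies in the Voronoi region of class-D.

class-D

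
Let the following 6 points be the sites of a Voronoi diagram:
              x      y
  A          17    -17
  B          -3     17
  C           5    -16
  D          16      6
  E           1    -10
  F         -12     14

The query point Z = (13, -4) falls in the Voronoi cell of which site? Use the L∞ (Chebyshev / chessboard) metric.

d(Z,A) = max(4, 13) = 13
d(Z,B) = max(16, 21) = 21
d(Z,C) = max(8, 12) = 12
d(Z,D) = max(3, 10) = 10
d(Z,E) = max(12, 6) = 12
d(Z,F) = max(25, 18) = 25
The smallest is to D, so Z lies in the Voronoi region of D.

D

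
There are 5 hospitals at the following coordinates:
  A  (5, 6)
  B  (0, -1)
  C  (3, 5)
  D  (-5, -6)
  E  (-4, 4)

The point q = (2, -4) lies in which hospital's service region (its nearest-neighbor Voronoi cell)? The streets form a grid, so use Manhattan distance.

d(q,A) = |2−5| + |-4−6| = 3 + 10 = 13
d(q,B) = |2−0| + |-4−(-1)| = 2 + 3 = 5
d(q,C) = |2−3| + |-4−5| = 1 + 9 = 10
d(q,D) = |2−(-5)| + |-4−(-6)| = 7 + 2 = 9
d(q,E) = |2−(-4)| + |-4−4| = 6 + 8 = 14
Minimum is at B.

B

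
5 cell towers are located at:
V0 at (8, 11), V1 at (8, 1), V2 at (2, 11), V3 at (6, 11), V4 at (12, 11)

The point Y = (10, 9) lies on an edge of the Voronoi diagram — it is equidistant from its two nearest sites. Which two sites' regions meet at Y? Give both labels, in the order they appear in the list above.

Squared distances from Y to each site:
|YV0|² = 4 + 4 = 8
|YV1|² = 4 + 64 = 68
|YV2|² = 64 + 4 = 68
|YV3|² = 16 + 4 = 20
|YV4|² = 4 + 4 = 8
Y is equidistant from V0 and V4 (both at squared distance 8), and every other site is strictly farther — so Y lies on the V0–V4 Voronoi edge.

V0 and V4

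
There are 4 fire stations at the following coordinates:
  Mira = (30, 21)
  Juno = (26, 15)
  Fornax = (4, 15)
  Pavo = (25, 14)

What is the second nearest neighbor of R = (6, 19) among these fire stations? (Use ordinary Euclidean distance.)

Pavo

Compare squared distances (the ordering matches that of the actual distances):
d²(R, Mira) = (6−30)² + (19−21)² = 576 + 4 = 580
d²(R, Juno) = (6−26)² + (19−15)² = 400 + 16 = 416
d²(R, Fornax) = (6−4)² + (19−15)² = 4 + 16 = 20
d²(R, Pavo) = (6−25)² + (19−14)² = 361 + 25 = 386
Sorted ascending: Fornax, Pavo, Juno, … — the second-nearest is Pavo.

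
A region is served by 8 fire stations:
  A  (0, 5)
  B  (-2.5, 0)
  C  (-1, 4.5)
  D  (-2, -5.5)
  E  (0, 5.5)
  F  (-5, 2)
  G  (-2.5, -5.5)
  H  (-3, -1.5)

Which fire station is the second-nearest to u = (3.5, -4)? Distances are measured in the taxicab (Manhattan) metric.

G

d(u,A) = 3.5 + 9 = 12.5
d(u,B) = 6 + 4 = 10
d(u,C) = 4.5 + 8.5 = 13
d(u,D) = 5.5 + 1.5 = 7
d(u,E) = 3.5 + 9.5 = 13
d(u,F) = 8.5 + 6 = 14.5
d(u,G) = 6 + 1.5 = 7.5
d(u,H) = 6.5 + 2.5 = 9
Sorted ascending: D, G, H, … — the second-nearest is G.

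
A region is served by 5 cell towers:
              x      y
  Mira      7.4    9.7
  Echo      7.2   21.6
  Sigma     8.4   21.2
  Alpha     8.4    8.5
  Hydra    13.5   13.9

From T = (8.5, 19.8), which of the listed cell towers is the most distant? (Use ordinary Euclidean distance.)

Since √ is increasing, it suffices to compare squared distances:
d²(T, Mira) = (8.5−7.4)² + (19.8−9.7)² = 1.21 + 102.01 = 103.22
d²(T, Echo) = (8.5−7.2)² + (19.8−21.6)² = 1.69 + 3.24 = 4.93
d²(T, Sigma) = (8.5−8.4)² + (19.8−21.2)² = 0.01 + 1.96 = 1.97
d²(T, Alpha) = (8.5−8.4)² + (19.8−8.5)² = 0.01 + 127.69 = 127.7
d²(T, Hydra) = (8.5−13.5)² + (19.8−13.9)² = 25 + 34.81 = 59.81
The largest is to Alpha.

Alpha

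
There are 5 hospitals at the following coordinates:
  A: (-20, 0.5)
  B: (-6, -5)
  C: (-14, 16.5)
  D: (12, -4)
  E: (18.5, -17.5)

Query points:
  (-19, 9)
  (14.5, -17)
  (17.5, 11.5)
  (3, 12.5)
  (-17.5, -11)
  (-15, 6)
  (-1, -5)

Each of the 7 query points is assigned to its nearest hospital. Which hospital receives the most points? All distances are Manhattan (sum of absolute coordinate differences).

(-19, 9) — d to each: A:9.5, B:27, C:12.5, D:44, E:64 → nearest is A
(14.5, -17) — d to each: A:52, B:32.5, C:62, D:15.5, E:4.5 → nearest is E
(17.5, 11.5) — d to each: A:48.5, B:40, C:36.5, D:21, E:30 → nearest is D
(3, 12.5) — d to each: A:35, B:26.5, C:21, D:25.5, E:45.5 → nearest is C
(-17.5, -11) — d to each: A:14, B:17.5, C:31, D:36.5, E:42.5 → nearest is A
(-15, 6) — d to each: A:10.5, B:20, C:11.5, D:37, E:57 → nearest is A
(-1, -5) — d to each: A:24.5, B:5, C:34.5, D:14, E:32 → nearest is B
Tally — A:3, B:1, C:1, D:1, E:1. A captures the most (3).

A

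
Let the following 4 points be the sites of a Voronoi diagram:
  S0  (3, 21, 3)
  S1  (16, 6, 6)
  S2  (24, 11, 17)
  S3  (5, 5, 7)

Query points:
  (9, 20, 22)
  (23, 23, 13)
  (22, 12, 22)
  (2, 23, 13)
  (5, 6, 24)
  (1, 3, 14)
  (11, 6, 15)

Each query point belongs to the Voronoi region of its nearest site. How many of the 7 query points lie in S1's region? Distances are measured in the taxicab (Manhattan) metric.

1

(9, 20, 22) — d to each: S0:26, S1:37, S2:29, S3:34 → nearest is S0
(23, 23, 13) — d to each: S0:32, S1:31, S2:17, S3:42 → nearest is S2
(22, 12, 22) — d to each: S0:47, S1:28, S2:8, S3:39 → nearest is S2
(2, 23, 13) — d to each: S0:13, S1:38, S2:38, S3:27 → nearest is S0
(5, 6, 24) — d to each: S0:38, S1:29, S2:31, S3:18 → nearest is S3
(1, 3, 14) — d to each: S0:31, S1:26, S2:34, S3:13 → nearest is S3
(11, 6, 15) — d to each: S0:35, S1:14, S2:20, S3:15 → nearest is S1
1 of the 7 points has S1 as nearest.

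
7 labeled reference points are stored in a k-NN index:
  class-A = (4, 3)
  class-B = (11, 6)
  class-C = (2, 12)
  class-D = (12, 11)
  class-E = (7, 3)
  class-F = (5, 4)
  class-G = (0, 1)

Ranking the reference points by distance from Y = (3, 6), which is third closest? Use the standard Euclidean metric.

class-E

Squared Euclidean distances:
d²(Y, class-A) = 1 + 9 = 10
d²(Y, class-B) = 64 + 0 = 64
d²(Y, class-C) = 1 + 36 = 37
d²(Y, class-D) = 81 + 25 = 106
d²(Y, class-E) = 16 + 9 = 25
d²(Y, class-F) = 4 + 4 = 8
d²(Y, class-G) = 9 + 25 = 34
Sorted ascending: class-F, class-A, class-E, class-G, … — the third-nearest is class-E.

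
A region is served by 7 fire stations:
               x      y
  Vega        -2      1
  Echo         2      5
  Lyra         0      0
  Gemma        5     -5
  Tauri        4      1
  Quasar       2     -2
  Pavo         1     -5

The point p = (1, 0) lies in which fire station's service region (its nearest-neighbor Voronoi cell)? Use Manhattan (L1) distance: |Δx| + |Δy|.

Lyra

d(p, Vega) = 3 + 1 = 4
d(p, Echo) = 1 + 5 = 6
d(p, Lyra) = 1 + 0 = 1
d(p, Gemma) = 4 + 5 = 9
d(p, Tauri) = 3 + 1 = 4
d(p, Quasar) = 1 + 2 = 3
d(p, Pavo) = 0 + 5 = 5
Lyra is nearest.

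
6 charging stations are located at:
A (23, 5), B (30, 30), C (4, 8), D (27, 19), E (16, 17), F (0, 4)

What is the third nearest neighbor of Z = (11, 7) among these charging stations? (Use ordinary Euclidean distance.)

Squared Euclidean distances:
|ZA|² = 144 + 4 = 148
|ZB|² = 361 + 529 = 890
|ZC|² = 49 + 1 = 50
|ZD|² = 256 + 144 = 400
|ZE|² = 25 + 100 = 125
|ZF|² = 121 + 9 = 130
Sorted ascending: C, E, F, A, … — the third-nearest is F.

F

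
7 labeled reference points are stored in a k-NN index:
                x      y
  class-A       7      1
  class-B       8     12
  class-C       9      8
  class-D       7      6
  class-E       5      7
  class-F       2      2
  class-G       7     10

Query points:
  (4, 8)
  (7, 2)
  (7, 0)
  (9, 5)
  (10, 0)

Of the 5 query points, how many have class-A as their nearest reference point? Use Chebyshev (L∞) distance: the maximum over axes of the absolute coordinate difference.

3

(4, 8) — d to each: class-A:7, class-B:4, class-C:5, class-D:3, class-E:1, class-F:6, class-G:3 → nearest is class-E
(7, 2) — d to each: class-A:1, class-B:10, class-C:6, class-D:4, class-E:5, class-F:5, class-G:8 → nearest is class-A
(7, 0) — d to each: class-A:1, class-B:12, class-C:8, class-D:6, class-E:7, class-F:5, class-G:10 → nearest is class-A
(9, 5) — d to each: class-A:4, class-B:7, class-C:3, class-D:2, class-E:4, class-F:7, class-G:5 → nearest is class-D
(10, 0) — d to each: class-A:3, class-B:12, class-C:8, class-D:6, class-E:7, class-F:8, class-G:10 → nearest is class-A
3 of the 5 points have class-A as nearest.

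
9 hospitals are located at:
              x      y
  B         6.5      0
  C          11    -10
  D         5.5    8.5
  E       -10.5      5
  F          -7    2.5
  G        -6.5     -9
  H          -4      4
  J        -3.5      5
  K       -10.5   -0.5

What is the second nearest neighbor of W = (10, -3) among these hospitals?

C

Compare squared distances (the ordering matches that of the actual distances):
|WB|² = 12.25 + 9 = 21.25
|WC|² = 1 + 49 = 50
|WD|² = 20.25 + 132.25 = 152.5
|WE|² = 420.25 + 64 = 484.25
|WF|² = 289 + 30.25 = 319.25
|WG|² = 272.25 + 36 = 308.25
|WH|² = 196 + 49 = 245
|WJ|² = 182.25 + 64 = 246.25
|WK|² = 420.25 + 6.25 = 426.5
Sorted ascending: B, C, D, … — the second-nearest is C.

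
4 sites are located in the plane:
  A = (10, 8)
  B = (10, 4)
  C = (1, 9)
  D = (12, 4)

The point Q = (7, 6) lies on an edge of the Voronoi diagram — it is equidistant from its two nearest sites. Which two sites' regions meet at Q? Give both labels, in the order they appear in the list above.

A and B

Squared distances from Q to each site:
|QA|² = 9 + 4 = 13
|QB|² = 9 + 4 = 13
|QC|² = 36 + 9 = 45
|QD|² = 25 + 4 = 29
Q is equidistant from A and B (both at squared distance 13), and every other site is strictly farther — so Q lies on the A–B Voronoi edge.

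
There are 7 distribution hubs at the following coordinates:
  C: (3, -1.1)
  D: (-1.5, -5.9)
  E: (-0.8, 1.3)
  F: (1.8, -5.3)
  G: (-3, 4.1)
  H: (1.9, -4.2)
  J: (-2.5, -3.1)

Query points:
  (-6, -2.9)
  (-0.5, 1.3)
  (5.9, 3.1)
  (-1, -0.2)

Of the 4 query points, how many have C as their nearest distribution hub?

1

(-6, -2.9) — d² to each: C:84.24, D:29.25, E:44.68, F:66.6, G:58, H:64.1, J:12.29 → nearest is J
(-0.5, 1.3) — d² to each: C:18.01, D:52.84, E:0.09, F:48.85, G:14.09, H:36.01, J:23.36 → nearest is E
(5.9, 3.1) — d² to each: C:26.05, D:135.76, E:48.13, F:87.37, G:80.21, H:69.29, J:109 → nearest is C
(-1, -0.2) — d² to each: C:16.81, D:32.74, E:2.29, F:33.85, G:22.49, H:24.41, J:10.66 → nearest is E
1 of the 4 points has C as nearest.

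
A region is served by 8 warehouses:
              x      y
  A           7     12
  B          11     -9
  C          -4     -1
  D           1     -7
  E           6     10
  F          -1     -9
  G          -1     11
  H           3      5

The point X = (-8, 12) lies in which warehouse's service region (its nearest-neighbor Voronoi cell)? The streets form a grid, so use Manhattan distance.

d(X,A) = |-8−7| + |12−12| = 15 + 0 = 15
d(X,B) = |-8−11| + |12−(-9)| = 19 + 21 = 40
d(X,C) = |-8−(-4)| + |12−(-1)| = 4 + 13 = 17
d(X,D) = |-8−1| + |12−(-7)| = 9 + 19 = 28
d(X,E) = |-8−6| + |12−10| = 14 + 2 = 16
d(X,F) = |-8−(-1)| + |12−(-9)| = 7 + 21 = 28
d(X,G) = |-8−(-1)| + |12−11| = 7 + 1 = 8
d(X,H) = |-8−3| + |12−5| = 11 + 7 = 18
G is nearest.

G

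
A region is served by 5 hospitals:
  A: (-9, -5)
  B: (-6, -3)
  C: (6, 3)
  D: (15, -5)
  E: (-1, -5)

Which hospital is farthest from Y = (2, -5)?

Since √ is increasing, it suffices to compare squared distances:
|YA|² = (2−(-9))² + (-5−(-5))² = 121 + 0 = 121
|YB|² = (2−(-6))² + (-5−(-3))² = 64 + 4 = 68
|YC|² = (2−6)² + (-5−3)² = 16 + 64 = 80
|YD|² = (2−15)² + (-5−(-5))² = 169 + 0 = 169
|YE|² = (2−(-1))² + (-5−(-5))² = 9 + 0 = 9
The largest is to D.

D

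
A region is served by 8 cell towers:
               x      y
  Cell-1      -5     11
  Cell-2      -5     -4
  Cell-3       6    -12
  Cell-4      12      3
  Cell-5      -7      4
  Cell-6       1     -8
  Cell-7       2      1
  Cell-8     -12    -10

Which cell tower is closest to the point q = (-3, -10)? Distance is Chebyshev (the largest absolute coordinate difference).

Cell-6

d(q, Cell-1) = max(2, 21) = 21
d(q, Cell-2) = max(2, 6) = 6
d(q, Cell-3) = max(9, 2) = 9
d(q, Cell-4) = max(15, 13) = 15
d(q, Cell-5) = max(4, 14) = 14
d(q, Cell-6) = max(4, 2) = 4
d(q, Cell-7) = max(5, 11) = 11
d(q, Cell-8) = max(9, 0) = 9
Minimum is at Cell-6.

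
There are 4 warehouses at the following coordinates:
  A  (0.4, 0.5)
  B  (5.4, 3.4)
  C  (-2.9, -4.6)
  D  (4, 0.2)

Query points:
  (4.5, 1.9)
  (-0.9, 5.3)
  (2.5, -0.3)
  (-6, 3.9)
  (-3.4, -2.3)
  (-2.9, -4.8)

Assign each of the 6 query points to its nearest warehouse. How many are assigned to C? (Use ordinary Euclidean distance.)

2

(4.5, 1.9) — d² to each: A:18.77, B:3.06, C:97.01, D:3.14 → nearest is B
(-0.9, 5.3) — d² to each: A:24.73, B:43.3, C:102.01, D:50.02 → nearest is A
(2.5, -0.3) — d² to each: A:5.05, B:22.1, C:47.65, D:2.5 → nearest is D
(-6, 3.9) — d² to each: A:52.52, B:130.21, C:81.86, D:113.69 → nearest is A
(-3.4, -2.3) — d² to each: A:22.28, B:109.93, C:5.54, D:61.01 → nearest is C
(-2.9, -4.8) — d² to each: A:38.98, B:136.13, C:0.04, D:72.61 → nearest is C
2 of the 6 points have C as nearest.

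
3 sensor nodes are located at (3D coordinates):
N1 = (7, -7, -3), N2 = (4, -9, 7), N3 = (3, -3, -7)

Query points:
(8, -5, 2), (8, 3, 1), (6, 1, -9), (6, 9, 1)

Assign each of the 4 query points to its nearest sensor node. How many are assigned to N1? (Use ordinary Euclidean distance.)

2

(8, -5, 2) — d² to each: N1:30, N2:57, N3:110 → nearest is N1
(8, 3, 1) — d² to each: N1:117, N2:196, N3:125 → nearest is N1
(6, 1, -9) — d² to each: N1:101, N2:360, N3:29 → nearest is N3
(6, 9, 1) — d² to each: N1:273, N2:364, N3:217 → nearest is N3
2 of the 4 points have N1 as nearest.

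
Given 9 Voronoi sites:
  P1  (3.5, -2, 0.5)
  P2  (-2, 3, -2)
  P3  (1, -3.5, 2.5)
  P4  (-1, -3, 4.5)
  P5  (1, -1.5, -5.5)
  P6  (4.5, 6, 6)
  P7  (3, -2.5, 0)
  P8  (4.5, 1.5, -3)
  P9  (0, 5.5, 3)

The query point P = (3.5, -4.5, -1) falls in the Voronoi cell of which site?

Squared Euclidean distances:
|PP1|² = 0 + 6.25 + 2.25 = 8.5
|PP2|² = 30.25 + 56.25 + 1 = 87.5
|PP3|² = 6.25 + 1 + 12.25 = 19.5
|PP4|² = 20.25 + 2.25 + 30.25 = 52.75
|PP5|² = 6.25 + 9 + 20.25 = 35.5
|PP6|² = 1 + 110.25 + 49 = 160.25
|PP7|² = 0.25 + 4 + 1 = 5.25
|PP8|² = 1 + 36 + 4 = 41
|PP9|² = 12.25 + 100 + 16 = 128.25
P7 is nearest.

P7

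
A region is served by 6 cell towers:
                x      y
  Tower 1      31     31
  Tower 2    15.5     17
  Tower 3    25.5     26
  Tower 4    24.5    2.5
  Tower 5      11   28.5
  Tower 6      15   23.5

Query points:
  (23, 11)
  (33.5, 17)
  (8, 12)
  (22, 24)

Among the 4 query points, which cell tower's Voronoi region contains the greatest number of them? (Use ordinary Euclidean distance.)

(23, 11) — d² to each: Tower 1:464, Tower 2:92.25, Tower 3:231.25, Tower 4:74.5, Tower 5:450.25, Tower 6:220.25 → nearest is Tower 4
(33.5, 17) — d² to each: Tower 1:202.25, Tower 2:324, Tower 3:145, Tower 4:291.25, Tower 5:638.5, Tower 6:384.5 → nearest is Tower 3
(8, 12) — d² to each: Tower 1:890, Tower 2:81.25, Tower 3:502.25, Tower 4:362.5, Tower 5:281.25, Tower 6:181.25 → nearest is Tower 2
(22, 24) — d² to each: Tower 1:130, Tower 2:91.25, Tower 3:16.25, Tower 4:468.5, Tower 5:141.25, Tower 6:49.25 → nearest is Tower 3
Tally — Tower 2:1, Tower 3:2, Tower 4:1. Tower 3 captures the most (2).

Tower 3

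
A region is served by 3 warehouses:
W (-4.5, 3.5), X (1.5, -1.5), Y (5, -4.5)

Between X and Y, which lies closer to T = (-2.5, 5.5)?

Compare squared distances:
|TX|² = (-2.5−1.5)² + (5.5−(-1.5))² = 16 + 49 = 65
|TY|² = (-2.5−5)² + (5.5−(-4.5))² = 56.25 + 100 = 156.25
65 < 156.25, so X is closer.

X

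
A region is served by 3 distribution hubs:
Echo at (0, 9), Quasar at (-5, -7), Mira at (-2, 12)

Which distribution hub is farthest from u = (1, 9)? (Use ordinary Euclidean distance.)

Compare squared distances (the ordering matches that of the actual distances):
d²(u, Echo) = (1−0)² + (9−9)² = 1 + 0 = 1
d²(u, Quasar) = (1−(-5))² + (9−(-7))² = 36 + 256 = 292
d²(u, Mira) = (1−(-2))² + (9−12)² = 9 + 9 = 18
The largest is to Quasar.

Quasar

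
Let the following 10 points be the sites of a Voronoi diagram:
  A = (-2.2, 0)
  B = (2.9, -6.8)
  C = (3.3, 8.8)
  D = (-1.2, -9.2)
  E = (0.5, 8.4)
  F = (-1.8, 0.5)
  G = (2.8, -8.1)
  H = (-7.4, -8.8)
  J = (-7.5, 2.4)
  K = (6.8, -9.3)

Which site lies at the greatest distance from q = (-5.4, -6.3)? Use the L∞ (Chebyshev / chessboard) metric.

d(q,A) = max(3.2, 6.3) = 6.3
d(q,B) = max(8.3, 0.5) = 8.3
d(q,C) = max(8.7, 15.1) = 15.1
d(q,D) = max(4.2, 2.9) = 4.2
d(q,E) = max(5.9, 14.7) = 14.7
d(q,F) = max(3.6, 6.8) = 6.8
d(q,G) = max(8.2, 1.8) = 8.2
d(q,H) = max(2, 2.5) = 2.5
d(q,J) = max(2.1, 8.7) = 8.7
d(q,K) = max(12.2, 3) = 12.2
The largest is to C.

C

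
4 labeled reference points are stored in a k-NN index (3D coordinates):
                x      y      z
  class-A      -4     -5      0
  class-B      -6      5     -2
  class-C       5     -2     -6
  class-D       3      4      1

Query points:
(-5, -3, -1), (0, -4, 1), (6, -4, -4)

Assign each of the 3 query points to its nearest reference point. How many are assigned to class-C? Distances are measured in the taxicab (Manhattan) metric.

1

(-5, -3, -1) — d to each: class-A:4, class-B:10, class-C:16, class-D:17 → nearest is class-A
(0, -4, 1) — d to each: class-A:6, class-B:18, class-C:14, class-D:11 → nearest is class-A
(6, -4, -4) — d to each: class-A:15, class-B:23, class-C:5, class-D:16 → nearest is class-C
1 of the 3 points has class-C as nearest.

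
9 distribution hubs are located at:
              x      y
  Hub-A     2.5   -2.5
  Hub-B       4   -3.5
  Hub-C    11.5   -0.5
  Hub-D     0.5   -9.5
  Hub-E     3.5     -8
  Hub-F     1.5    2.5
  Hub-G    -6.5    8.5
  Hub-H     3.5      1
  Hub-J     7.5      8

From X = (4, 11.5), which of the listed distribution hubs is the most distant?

Squared Euclidean distances:
d²(X, Hub-A) = (4−2.5)² + (11.5−(-2.5))² = 2.25 + 196 = 198.25
d²(X, Hub-B) = (4−4)² + (11.5−(-3.5))² = 0 + 225 = 225
d²(X, Hub-C) = (4−11.5)² + (11.5−(-0.5))² = 56.25 + 144 = 200.25
d²(X, Hub-D) = (4−0.5)² + (11.5−(-9.5))² = 12.25 + 441 = 453.25
d²(X, Hub-E) = (4−3.5)² + (11.5−(-8))² = 0.25 + 380.25 = 380.5
d²(X, Hub-F) = (4−1.5)² + (11.5−2.5)² = 6.25 + 81 = 87.25
d²(X, Hub-G) = (4−(-6.5))² + (11.5−8.5)² = 110.25 + 9 = 119.25
d²(X, Hub-H) = (4−3.5)² + (11.5−1)² = 0.25 + 110.25 = 110.5
d²(X, Hub-J) = (4−7.5)² + (11.5−8)² = 12.25 + 12.25 = 24.5
The largest is to Hub-D.

Hub-D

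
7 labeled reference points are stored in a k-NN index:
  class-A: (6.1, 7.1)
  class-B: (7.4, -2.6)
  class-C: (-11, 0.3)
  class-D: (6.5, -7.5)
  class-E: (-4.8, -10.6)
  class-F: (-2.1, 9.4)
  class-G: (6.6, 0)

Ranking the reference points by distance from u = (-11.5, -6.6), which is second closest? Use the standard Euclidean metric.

class-E

Squared Euclidean distances:
d²(u, class-A) = 309.76 + 187.69 = 497.45
d²(u, class-B) = 357.21 + 16 = 373.21
d²(u, class-C) = 0.25 + 47.61 = 47.86
d²(u, class-D) = 324 + 0.81 = 324.81
d²(u, class-E) = 44.89 + 16 = 60.89
d²(u, class-F) = 88.36 + 256 = 344.36
d²(u, class-G) = 327.61 + 43.56 = 371.17
Sorted ascending: class-C, class-E, class-D, … — the second-nearest is class-E.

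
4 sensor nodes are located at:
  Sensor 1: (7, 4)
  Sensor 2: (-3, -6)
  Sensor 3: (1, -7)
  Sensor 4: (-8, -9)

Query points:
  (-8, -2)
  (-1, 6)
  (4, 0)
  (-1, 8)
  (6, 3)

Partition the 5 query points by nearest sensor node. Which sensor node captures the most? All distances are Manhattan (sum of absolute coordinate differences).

Sensor 1

(-8, -2) — d to each: Sensor 1:21, Sensor 2:9, Sensor 3:14, Sensor 4:7 → nearest is Sensor 4
(-1, 6) — d to each: Sensor 1:10, Sensor 2:14, Sensor 3:15, Sensor 4:22 → nearest is Sensor 1
(4, 0) — d to each: Sensor 1:7, Sensor 2:13, Sensor 3:10, Sensor 4:21 → nearest is Sensor 1
(-1, 8) — d to each: Sensor 1:12, Sensor 2:16, Sensor 3:17, Sensor 4:24 → nearest is Sensor 1
(6, 3) — d to each: Sensor 1:2, Sensor 2:18, Sensor 3:15, Sensor 4:26 → nearest is Sensor 1
Tally — Sensor 1:4, Sensor 4:1. Sensor 1 captures the most (4).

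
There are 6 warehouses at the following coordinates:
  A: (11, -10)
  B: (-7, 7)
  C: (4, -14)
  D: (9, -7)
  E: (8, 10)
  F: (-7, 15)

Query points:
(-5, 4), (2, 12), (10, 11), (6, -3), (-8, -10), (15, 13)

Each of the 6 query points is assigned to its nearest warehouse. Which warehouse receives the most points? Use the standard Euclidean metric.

E

(-5, 4) — d² to each: A:452, B:13, C:405, D:317, E:205, F:125 → nearest is B
(2, 12) — d² to each: A:565, B:106, C:680, D:410, E:40, F:90 → nearest is E
(10, 11) — d² to each: A:442, B:305, C:661, D:325, E:5, F:305 → nearest is E
(6, -3) — d² to each: A:74, B:269, C:125, D:25, E:173, F:493 → nearest is D
(-8, -10) — d² to each: A:361, B:290, C:160, D:298, E:656, F:626 → nearest is C
(15, 13) — d² to each: A:545, B:520, C:850, D:436, E:58, F:488 → nearest is E
Tally — B:1, C:1, D:1, E:3. E captures the most (3).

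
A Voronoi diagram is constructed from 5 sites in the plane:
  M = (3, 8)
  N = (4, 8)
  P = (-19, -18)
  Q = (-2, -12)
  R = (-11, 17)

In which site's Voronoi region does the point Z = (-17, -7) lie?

Squared Euclidean distances:
|ZM|² = 400 + 225 = 625
|ZN|² = 441 + 225 = 666
|ZP|² = 4 + 121 = 125
|ZQ|² = 225 + 25 = 250
|ZR|² = 36 + 576 = 612
The smallest is to P, so Z lies in the Voronoi region of P.

P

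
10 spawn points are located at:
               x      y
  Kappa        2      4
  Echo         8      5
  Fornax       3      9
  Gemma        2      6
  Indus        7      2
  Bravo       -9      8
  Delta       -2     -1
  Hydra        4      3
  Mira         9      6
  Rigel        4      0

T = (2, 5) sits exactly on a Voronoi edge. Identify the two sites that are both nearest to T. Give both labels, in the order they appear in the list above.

Kappa and Gemma

Squared distances from T to each site:
d²(T, Kappa) = 0 + 1 = 1
d²(T, Echo) = 36 + 0 = 36
d²(T, Fornax) = 1 + 16 = 17
d²(T, Gemma) = 0 + 1 = 1
d²(T, Indus) = 25 + 9 = 34
d²(T, Bravo) = 121 + 9 = 130
d²(T, Delta) = 16 + 36 = 52
d²(T, Hydra) = 4 + 4 = 8
d²(T, Mira) = 49 + 1 = 50
d²(T, Rigel) = 4 + 25 = 29
T is equidistant from Kappa and Gemma (both at squared distance 1), and every other site is strictly farther — so T lies on the Kappa–Gemma Voronoi edge.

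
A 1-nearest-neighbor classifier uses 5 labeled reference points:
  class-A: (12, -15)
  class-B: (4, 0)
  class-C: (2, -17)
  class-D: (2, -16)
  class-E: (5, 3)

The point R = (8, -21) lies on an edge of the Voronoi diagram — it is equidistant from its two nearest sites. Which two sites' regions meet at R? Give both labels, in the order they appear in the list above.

Squared distances from R to each site:
d²(R, class-A) = (8−12)² + (-21−(-15))² = 16 + 36 = 52
d²(R, class-B) = (8−4)² + (-21−0)² = 16 + 441 = 457
d²(R, class-C) = (8−2)² + (-21−(-17))² = 36 + 16 = 52
d²(R, class-D) = (8−2)² + (-21−(-16))² = 36 + 25 = 61
d²(R, class-E) = (8−5)² + (-21−3)² = 9 + 576 = 585
R is equidistant from class-A and class-C (both at squared distance 52), and every other site is strictly farther — so R lies on the class-A–class-C Voronoi edge.

class-A and class-C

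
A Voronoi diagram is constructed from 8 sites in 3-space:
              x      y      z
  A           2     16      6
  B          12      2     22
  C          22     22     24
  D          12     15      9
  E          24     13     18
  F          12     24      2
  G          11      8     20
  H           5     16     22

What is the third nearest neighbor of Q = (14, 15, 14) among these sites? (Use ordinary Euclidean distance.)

Since √ is increasing, it suffices to compare squared distances:
|QA|² = 144 + 1 + 64 = 209
|QB|² = 4 + 169 + 64 = 237
|QC|² = 64 + 49 + 100 = 213
|QD|² = 4 + 0 + 25 = 29
|QE|² = 100 + 4 + 16 = 120
|QF|² = 4 + 81 + 144 = 229
|QG|² = 9 + 49 + 36 = 94
|QH|² = 81 + 1 + 64 = 146
Sorted ascending: D, G, E, H, … — the third-nearest is E.

E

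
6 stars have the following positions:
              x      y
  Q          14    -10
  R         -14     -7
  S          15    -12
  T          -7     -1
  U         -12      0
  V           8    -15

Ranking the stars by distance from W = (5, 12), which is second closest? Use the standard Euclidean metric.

Since √ is increasing, it suffices to compare squared distances:
|WQ|² = (5−14)² + (12−(-10))² = 81 + 484 = 565
|WR|² = (5−(-14))² + (12−(-7))² = 361 + 361 = 722
|WS|² = (5−15)² + (12−(-12))² = 100 + 576 = 676
|WT|² = (5−(-7))² + (12−(-1))² = 144 + 169 = 313
|WU|² = (5−(-12))² + (12−0)² = 289 + 144 = 433
|WV|² = (5−8)² + (12−(-15))² = 9 + 729 = 738
Sorted ascending: T, U, Q, … — the second-nearest is U.

U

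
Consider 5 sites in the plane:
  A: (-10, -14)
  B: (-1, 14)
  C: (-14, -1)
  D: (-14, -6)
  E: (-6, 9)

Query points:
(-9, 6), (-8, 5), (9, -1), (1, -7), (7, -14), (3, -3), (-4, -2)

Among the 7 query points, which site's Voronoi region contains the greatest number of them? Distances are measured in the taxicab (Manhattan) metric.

(-9, 6) — d to each: A:21, B:16, C:12, D:17, E:6 → nearest is E
(-8, 5) — d to each: A:21, B:16, C:12, D:17, E:6 → nearest is E
(9, -1) — d to each: A:32, B:25, C:23, D:28, E:25 → nearest is C
(1, -7) — d to each: A:18, B:23, C:21, D:16, E:23 → nearest is D
(7, -14) — d to each: A:17, B:36, C:34, D:29, E:36 → nearest is A
(3, -3) — d to each: A:24, B:21, C:19, D:20, E:21 → nearest is C
(-4, -2) — d to each: A:18, B:19, C:11, D:14, E:13 → nearest is C
Tally — A:1, C:3, D:1, E:2. C captures the most (3).

C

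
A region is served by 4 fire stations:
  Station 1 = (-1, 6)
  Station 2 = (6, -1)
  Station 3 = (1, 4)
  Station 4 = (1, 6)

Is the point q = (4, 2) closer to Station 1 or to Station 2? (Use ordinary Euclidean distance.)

Station 2

Compare squared distances:
d²(q, Station 1) = (4−(-1))² + (2−6)² = 25 + 16 = 41
d²(q, Station 2) = (4−6)² + (2−(-1))² = 4 + 9 = 13
41 > 13, so Station 2 is closer.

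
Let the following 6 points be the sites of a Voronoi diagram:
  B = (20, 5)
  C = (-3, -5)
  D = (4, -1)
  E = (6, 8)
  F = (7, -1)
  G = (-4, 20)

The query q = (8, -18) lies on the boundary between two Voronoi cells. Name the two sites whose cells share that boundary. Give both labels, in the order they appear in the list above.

Squared distances from q to each site:
|qB|² = 144 + 529 = 673
|qC|² = 121 + 169 = 290
|qD|² = 16 + 289 = 305
|qE|² = 4 + 676 = 680
|qF|² = 1 + 289 = 290
|qG|² = 144 + 1444 = 1588
q is equidistant from C and F (both at squared distance 290), and every other site is strictly farther — so q lies on the C–F Voronoi edge.

C and F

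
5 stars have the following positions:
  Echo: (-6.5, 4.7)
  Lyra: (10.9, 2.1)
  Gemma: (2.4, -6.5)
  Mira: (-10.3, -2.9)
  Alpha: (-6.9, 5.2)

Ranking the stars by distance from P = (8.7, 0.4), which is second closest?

Compare squared distances (the ordering matches that of the actual distances):
d²(P, Echo) = (8.7−(-6.5))² + (0.4−4.7)² = 231.04 + 18.49 = 249.53
d²(P, Lyra) = (8.7−10.9)² + (0.4−2.1)² = 4.84 + 2.89 = 7.73
d²(P, Gemma) = (8.7−2.4)² + (0.4−(-6.5))² = 39.69 + 47.61 = 87.3
d²(P, Mira) = (8.7−(-10.3))² + (0.4−(-2.9))² = 361 + 10.89 = 371.89
d²(P, Alpha) = (8.7−(-6.9))² + (0.4−5.2)² = 243.36 + 23.04 = 266.4
Sorted ascending: Lyra, Gemma, Echo, … — the second-nearest is Gemma.

Gemma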